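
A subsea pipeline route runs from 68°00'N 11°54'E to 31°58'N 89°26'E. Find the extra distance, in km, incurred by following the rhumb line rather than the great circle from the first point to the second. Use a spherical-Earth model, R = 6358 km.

316 km

Great circle: cos σ = sin φ₁ sin φ₂ + cos φ₁ cos φ₂ cos Δλ,  σ = 0.9770 rad → d_gc = 6212.0 km
Rhumb line: Δψ = -1.0486, q = Δφ/Δψ = 0.5998, d_rh = R√(Δφ²+q²Δλ²) = 6528.1 km
Excess = 6528.1 − 6212.0 = 316.1 ≈ 316 km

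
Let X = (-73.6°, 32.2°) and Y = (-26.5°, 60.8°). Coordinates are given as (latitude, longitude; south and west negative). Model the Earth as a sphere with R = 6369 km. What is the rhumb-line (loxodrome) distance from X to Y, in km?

Δψ = ln[tan(π/4+φ₂/2)/tan(π/4+φ₁/2)] = +1.4573;  Δφ = +0.8221 rad,  Δλ = +0.4992 rad
q = Δφ/Δψ = 0.5641
d = R·√(Δφ² + q²Δλ²) = 6369·0.86894 = 5534 km

5534 km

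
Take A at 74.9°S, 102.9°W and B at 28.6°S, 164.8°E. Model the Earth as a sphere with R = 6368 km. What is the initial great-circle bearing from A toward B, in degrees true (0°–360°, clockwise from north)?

259.7°

θ = atan2( sin Δλ·cos φ₂ ,  cos φ₁ sin φ₂ − sin φ₁ cos φ₂ cos Δλ )
  = atan2(-0.8773, -0.1587) = 259.74°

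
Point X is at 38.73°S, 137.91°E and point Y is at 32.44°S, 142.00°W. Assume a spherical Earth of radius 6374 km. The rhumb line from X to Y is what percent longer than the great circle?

3.2%

Great circle: σ = 1.1052 rad → d_gc = Rσ = 7044.8 km
Rhumb: Δφ = +0.1098, Δλ = +1.3978, Δψ = +0.1351, q = Δφ/Δψ = 0.8124 → d_rh = R√(Δφ²+q²Δλ²) = 7272.3 km
Excess = (7272.3 − 7044.8) / 7044.8 = 227.5 / 7044.8 = 3.23% ≈ 3.2%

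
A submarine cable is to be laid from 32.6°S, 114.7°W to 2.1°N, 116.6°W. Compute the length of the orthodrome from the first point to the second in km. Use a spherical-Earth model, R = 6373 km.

Haversine: a = sin²(Δφ/2)+cos φ₁ cos φ₂ sin²(Δλ/2) = 0.08916;  σ = 2·atan2(√a,√(1−a))
σ = 34.747° → d = Rσ = 6373·0.60644 = 3865 km

3865 km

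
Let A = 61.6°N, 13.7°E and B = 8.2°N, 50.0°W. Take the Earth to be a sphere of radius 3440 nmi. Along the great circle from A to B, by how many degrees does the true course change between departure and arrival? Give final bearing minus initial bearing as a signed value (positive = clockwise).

At departure: θ₁ = atan2(sin Δλ cos φ₂, cos φ₁ sin φ₂ − sin φ₁ cos φ₂ cos Δλ) = 250.29°
At arrival: θ₂ = atan2(sin Δλ cos φ₁, −cos φ₂ sin φ₁ + sin φ₂ cos φ₁ cos Δλ) = 206.90°
Δθ = θ₂ − θ₁ = -43.4°

-43.4°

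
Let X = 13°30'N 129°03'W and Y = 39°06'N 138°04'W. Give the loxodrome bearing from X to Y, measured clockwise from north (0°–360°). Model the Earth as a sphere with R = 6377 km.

342.7°

Δψ = ln[tan(π/4+φ₂/2)/tan(π/4+φ₁/2)] = +0.5047
Δλ = -0.1574 rad (taken the short way round)
course = atan2(Δλ, Δψ) = 342.68°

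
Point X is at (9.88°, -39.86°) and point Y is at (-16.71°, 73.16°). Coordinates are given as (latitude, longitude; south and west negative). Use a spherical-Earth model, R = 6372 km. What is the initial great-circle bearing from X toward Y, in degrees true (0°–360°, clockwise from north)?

θ = atan2( sin Δλ·cos φ₂ ,  cos φ₁ sin φ₂ − sin φ₁ cos φ₂ cos Δλ )
  = atan2(+0.8815, -0.2190) = 103.95°

104.0°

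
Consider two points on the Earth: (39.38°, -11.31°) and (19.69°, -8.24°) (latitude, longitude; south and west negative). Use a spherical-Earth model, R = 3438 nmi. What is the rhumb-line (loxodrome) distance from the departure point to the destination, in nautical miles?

Rhumb course C = atan2(Δλ, Δψ) with Δψ = ln[tan(π/4+φ₂/2)/tan(π/4+φ₁/2)] = -0.3982, Δλ = +0.0536 → C = 172.34°
d = R·|Δφ| / |cos C| = 3438·0.34366 / 0.99107 = 1192 nmi

1192 nmi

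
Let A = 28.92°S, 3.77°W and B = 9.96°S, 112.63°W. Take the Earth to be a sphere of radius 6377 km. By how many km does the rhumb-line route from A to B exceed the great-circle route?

Great circle: cos σ = sin φ₁ sin φ₂ + cos φ₁ cos φ₂ cos Δλ,  σ = 1.7671 rad → d_gc = 11268.76 km
Rhumb line: Δψ = +0.3529, q = Δφ/Δψ = 0.9376, d_rh = R√(Δφ²+q²Δλ²) = 11554.31 km
Excess = 11554.31 − 11268.76 = 285.55 ≈ 286 km

286 km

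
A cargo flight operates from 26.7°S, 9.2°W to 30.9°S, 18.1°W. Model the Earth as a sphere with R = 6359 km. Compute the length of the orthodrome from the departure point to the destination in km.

983 km

cos σ = sin φ₁ sin φ₂ + cos φ₁ cos φ₂ cos Δλ
      = sin(-26.70°)sin(-30.90°) + cos(-26.70°)cos(-30.90°)cos(-8.90°) = 0.9881
σ = 8.854° → d = Rσ = 6359·0.15452 = 983 km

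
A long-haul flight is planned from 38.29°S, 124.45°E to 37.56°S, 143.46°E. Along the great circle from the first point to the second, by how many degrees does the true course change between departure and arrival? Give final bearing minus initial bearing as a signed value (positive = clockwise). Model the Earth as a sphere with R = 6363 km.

-11.8°

At departure: θ₁ = atan2(sin Δλ cos φ₂, cos φ₁ sin φ₂ − sin φ₁ cos φ₂ cos Δλ) = 93.11°
At arrival: θ₂ = atan2(sin Δλ cos φ₁, −cos φ₂ sin φ₁ + sin φ₂ cos φ₁ cos Δλ) = 81.36°
Δθ = θ₂ − θ₁ = -11.8°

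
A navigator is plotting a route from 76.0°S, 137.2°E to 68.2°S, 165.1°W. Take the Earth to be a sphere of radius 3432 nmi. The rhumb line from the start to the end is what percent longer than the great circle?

3.9%

Great circle: σ = 0.3210 rad → d_gc = Rσ = 1101.8 nmi
Rhumb: Δφ = +0.1361, Δλ = +1.0071, Δψ = +0.4500, q = Δφ/Δψ = 0.3025 → d_rh = R√(Δφ²+q²Δλ²) = 1145.2 nmi
Excess = (1145.2 − 1101.8) / 1101.8 = 43.4 / 1101.8 = 3.94% ≈ 3.9%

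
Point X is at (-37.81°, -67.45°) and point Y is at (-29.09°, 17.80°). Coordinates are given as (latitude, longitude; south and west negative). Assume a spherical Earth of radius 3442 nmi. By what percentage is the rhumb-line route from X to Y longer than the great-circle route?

3.4%

Great circle: σ = 1.2076 rad → d_gc = Rσ = 4156.7 nmi
Rhumb: Δφ = +0.1522, Δλ = +1.4879, Δψ = +0.1827, q = Δφ/Δψ = 0.8329 → d_rh = R√(Δφ²+q²Δλ²) = 4297.4 nmi
Excess = (4297.4 − 4156.7) / 4156.7 = 140.7 / 4156.7 = 3.38% ≈ 3.4%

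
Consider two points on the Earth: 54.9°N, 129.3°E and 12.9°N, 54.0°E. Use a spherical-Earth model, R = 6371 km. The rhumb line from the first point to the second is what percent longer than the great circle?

Great circle: σ = 1.2399 rad → d_gc = Rσ = 7899.5 km
Rhumb: Δφ = -0.7330, Δλ = -1.3142, Δψ = -0.9241, q = Δφ/Δψ = 0.7932 → d_rh = R√(Δφ²+q²Δλ²) = 8119.3 km
Excess = (8119.3 − 7899.5) / 7899.5 = 219.8 / 7899.5 = 2.78% ≈ 2.8%

2.8%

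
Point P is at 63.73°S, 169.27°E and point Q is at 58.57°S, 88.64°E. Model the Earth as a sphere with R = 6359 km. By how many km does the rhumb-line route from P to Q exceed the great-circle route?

282 km

Great circle: cos σ = sin φ₁ sin φ₂ + cos φ₁ cos φ₂ cos Δλ,  σ = 0.6389 rad → d_gc = 4063.0 km
Rhumb line: Δψ = +0.1871, q = Δφ/Δψ = 0.4813, d_rh = R√(Δφ²+q²Δλ²) = 4344.7 km
Excess = 4344.7 − 4063.0 = 281.7 ≈ 282 km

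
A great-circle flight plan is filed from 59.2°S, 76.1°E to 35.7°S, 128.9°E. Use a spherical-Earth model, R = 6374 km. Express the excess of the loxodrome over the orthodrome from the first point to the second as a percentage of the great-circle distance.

2.1%

Great circle: σ = 0.7187 rad → d_gc = Rσ = 4581.2 km
Rhumb: Δφ = +0.4102, Δλ = +0.9215, Δψ = +0.6215, q = Δφ/Δψ = 0.6599 → d_rh = R√(Δφ²+q²Δλ²) = 4675.3 km
Excess = (4675.3 − 4581.2) / 4581.2 = 94.1 / 4581.2 = 2.054% ≈ 2.1%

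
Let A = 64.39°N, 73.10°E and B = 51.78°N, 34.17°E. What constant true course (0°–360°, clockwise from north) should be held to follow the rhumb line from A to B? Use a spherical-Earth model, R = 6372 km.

Meridional parts: M(φ₁)=+1.4815, M(φ₂)=+1.0599 → ΔM = -0.4216;  Δλ = -0.6795 rad
tan C = Δλ / ΔM = +1.6116 → C = 238.18°

238.2°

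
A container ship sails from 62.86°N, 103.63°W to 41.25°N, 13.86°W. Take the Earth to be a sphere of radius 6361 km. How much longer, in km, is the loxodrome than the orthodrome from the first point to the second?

441 km

Great circle: cos σ = sin φ₁ sin φ₂ + cos φ₁ cos φ₂ cos Δλ,  σ = 0.9421 rad → d_gc = 5992.43 km
Rhumb line: Δψ = -0.6298, q = Δφ/Δψ = 0.5989, d_rh = R√(Δφ²+q²Δλ²) = 6432.94 km
Excess = 6432.94 − 5992.43 = 440.51 ≈ 441 km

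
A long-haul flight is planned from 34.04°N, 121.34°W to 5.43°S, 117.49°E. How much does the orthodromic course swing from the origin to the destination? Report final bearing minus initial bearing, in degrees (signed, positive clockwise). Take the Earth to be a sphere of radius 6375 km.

Initial bearing θ₁ = atan2(sin Δλ cos φ₂, cos φ₁ sin φ₂ − sin φ₁ cos φ₂ cos Δλ) = 283.85°
Final bearing θ₂ = (initial bearing from the destination back to the start) + 180° = 233.92°
Δθ = θ₂ − θ₁ = -49.9°

-49.9°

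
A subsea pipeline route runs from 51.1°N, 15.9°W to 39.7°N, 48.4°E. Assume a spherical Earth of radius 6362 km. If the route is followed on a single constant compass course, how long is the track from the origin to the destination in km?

5146 km

Δψ = ln[tan(π/4+φ₂/2)/tan(π/4+φ₁/2)] = -0.2848;  Δφ = -0.1990 rad,  Δλ = +1.1222 rad
q = Δφ/Δψ = 0.6986
d = R·√(Δφ² + q²Δλ²) = 6362·0.80885 = 5146 km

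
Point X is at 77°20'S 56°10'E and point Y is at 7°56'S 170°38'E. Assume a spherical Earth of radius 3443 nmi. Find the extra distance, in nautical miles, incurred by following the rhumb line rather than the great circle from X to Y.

556 nmi

Great circle: cos σ = sin φ₁ sin φ₂ + cos φ₁ cos φ₂ cos Δλ,  σ = 1.5261 rad → d_gc = 5254.3 nmi
Rhumb line: Δψ = +2.0594, q = Δφ/Δψ = 0.5882, d_rh = R√(Δφ²+q²Δλ²) = 5810.3 nmi
Excess = 5810.3 − 5254.3 = 556.0 ≈ 556 nmi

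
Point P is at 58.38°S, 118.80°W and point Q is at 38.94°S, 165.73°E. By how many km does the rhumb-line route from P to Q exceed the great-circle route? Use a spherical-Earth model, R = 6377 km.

256 km

Great circle: cos σ = sin φ₁ sin φ₂ + cos φ₁ cos φ₂ cos Δλ,  σ = 0.8795 rad → d_gc = 5608.8 km
Rhumb line: Δψ = +0.5228, q = Δφ/Δψ = 0.6490, d_rh = R√(Δφ²+q²Δλ²) = 5865.1 km
Excess = 5865.1 − 5608.8 = 256.3 ≈ 256 km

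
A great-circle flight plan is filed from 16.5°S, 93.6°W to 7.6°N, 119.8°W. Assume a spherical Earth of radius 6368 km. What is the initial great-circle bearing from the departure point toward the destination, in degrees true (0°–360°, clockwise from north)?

θ = atan2( sin Δλ·cos φ₂ ,  cos φ₁ sin φ₂ − sin φ₁ cos φ₂ cos Δλ )
  = atan2(-0.4376, +0.3794) = 310.92°

310.9°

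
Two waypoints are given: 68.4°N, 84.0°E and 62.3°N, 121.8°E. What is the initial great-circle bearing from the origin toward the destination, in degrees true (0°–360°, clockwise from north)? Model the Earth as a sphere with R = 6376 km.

93.1°

θ = atan2( sin Δλ·cos φ₂ ,  cos φ₁ sin φ₂ − sin φ₁ cos φ₂ cos Δλ )
  = atan2(+0.2849, -0.0156) = 93.13°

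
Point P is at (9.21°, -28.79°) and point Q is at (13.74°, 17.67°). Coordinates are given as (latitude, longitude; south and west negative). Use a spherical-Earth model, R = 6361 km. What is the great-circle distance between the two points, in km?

Haversine: a = sin²(Δφ/2)+cos φ₁ cos φ₂ sin²(Δλ/2) = 0.15073;  σ = 2·atan2(√a,√(1−a))
σ = 45.690° → d = Rσ = 6361·0.79745 = 5073 km

5073 km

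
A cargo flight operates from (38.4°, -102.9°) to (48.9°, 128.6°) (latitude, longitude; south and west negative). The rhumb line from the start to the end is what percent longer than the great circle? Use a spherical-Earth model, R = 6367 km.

14.3%

Great circle: σ = 1.4229 rad → d_gc = Rσ = 9059.5 km
Rhumb: Δφ = +0.1833, Δλ = -2.2427, Δψ = +0.2543, q = Δφ/Δψ = 0.7207 → d_rh = R√(Δφ²+q²Δλ²) = 10357.3 km
Excess = (10357.3 − 9059.5) / 9059.5 = 1297.8 / 9059.5 = 14.33% ≈ 14.3%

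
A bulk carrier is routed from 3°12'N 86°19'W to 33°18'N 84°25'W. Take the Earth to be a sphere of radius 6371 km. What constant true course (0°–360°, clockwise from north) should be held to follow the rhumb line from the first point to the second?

Meridional parts: M(φ₁)=+0.0559, M(φ₂)=+0.6170 → ΔM = +0.5611;  Δλ = +0.0332 rad
tan C = Δλ / ΔM = +0.0591 → C = 3.38°

3.4°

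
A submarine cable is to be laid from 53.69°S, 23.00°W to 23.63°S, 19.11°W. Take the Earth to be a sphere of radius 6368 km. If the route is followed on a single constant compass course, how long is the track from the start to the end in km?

Rhumb course C = atan2(Δλ, Δψ) with Δψ = ln[tan(π/4+φ₂/2)/tan(π/4+φ₁/2)] = +0.6904, Δλ = +0.0679 → C = 5.62°
d = R·|Δφ| / |cos C| = 6368·0.52465 / 0.99520 = 3357 km

3357 km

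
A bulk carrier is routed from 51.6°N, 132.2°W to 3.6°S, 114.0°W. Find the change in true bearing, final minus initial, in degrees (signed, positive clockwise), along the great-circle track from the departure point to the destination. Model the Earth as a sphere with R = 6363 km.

At departure: θ₁ = atan2(sin Δλ cos φ₂, cos φ₁ sin φ₂ − sin φ₁ cos φ₂ cos Δλ) = 158.27°
At arrival: θ₂ = atan2(sin Δλ cos φ₁, −cos φ₂ sin φ₁ + sin φ₂ cos φ₁ cos Δλ) = 166.68°
Δθ = θ₂ − θ₁ = +8.4°

+8.4°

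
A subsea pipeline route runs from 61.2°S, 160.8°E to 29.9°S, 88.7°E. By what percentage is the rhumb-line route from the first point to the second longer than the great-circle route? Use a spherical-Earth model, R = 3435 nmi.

Great circle: σ = 0.9701 rad → d_gc = Rσ = 3332.4 nmi
Rhumb: Δφ = +0.5463, Δλ = -1.2584, Δψ = +0.8123, q = Δφ/Δψ = 0.6725 → d_rh = R√(Δφ²+q²Δλ²) = 3459.9 nmi
Excess = (3459.9 − 3332.4) / 3332.4 = 127.5 / 3332.4 = 3.83% ≈ 3.8%

3.8%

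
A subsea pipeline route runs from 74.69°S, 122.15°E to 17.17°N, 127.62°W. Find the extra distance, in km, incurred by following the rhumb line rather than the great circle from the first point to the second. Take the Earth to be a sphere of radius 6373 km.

Great circle: cos σ = sin φ₁ sin φ₂ + cos φ₁ cos φ₂ cos Δλ,  σ = 1.9519 rad → d_gc = 12439.6 km
Rhumb line: Δψ = +2.3112, q = Δφ/Δψ = 0.6937, d_rh = R√(Δφ²+q²Δλ²) = 13294.4 km
Excess = 13294.4 − 12439.6 = 854.8 ≈ 855 km

855 km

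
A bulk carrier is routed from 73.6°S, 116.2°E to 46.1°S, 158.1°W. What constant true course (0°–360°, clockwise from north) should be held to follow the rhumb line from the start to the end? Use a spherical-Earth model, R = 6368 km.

Meridional parts: M(φ₁)=-1.9372, M(φ₂)=-0.9088 → ΔM = +1.0284;  Δλ = +1.4957 rad
tan C = Δλ / ΔM = +1.4544 → C = 55.49°

55.5°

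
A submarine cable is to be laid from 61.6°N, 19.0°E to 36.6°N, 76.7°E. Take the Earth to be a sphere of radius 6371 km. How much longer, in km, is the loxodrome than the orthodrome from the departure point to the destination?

125 km

Great circle: cos σ = sin φ₁ sin φ₂ + cos φ₁ cos φ₂ cos Δλ,  σ = 0.7547 rad → d_gc = 4807.9 km
Rhumb line: Δψ = -0.6869, q = Δφ/Δψ = 0.6352, d_rh = R√(Δφ²+q²Δλ²) = 4933.1 km
Excess = 4933.1 − 4807.9 = 125.2 ≈ 125 km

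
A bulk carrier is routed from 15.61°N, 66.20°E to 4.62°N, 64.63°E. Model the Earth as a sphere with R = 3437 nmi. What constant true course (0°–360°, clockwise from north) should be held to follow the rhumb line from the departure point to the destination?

188.0°

Δψ = ln[tan(π/4+φ₂/2)/tan(π/4+φ₁/2)] = -0.1952
Δλ = -0.0274 rad (taken the short way round)
course = atan2(Δλ, Δψ) = 187.99°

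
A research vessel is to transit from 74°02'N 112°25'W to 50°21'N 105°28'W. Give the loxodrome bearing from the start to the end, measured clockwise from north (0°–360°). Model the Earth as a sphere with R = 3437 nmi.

Meridional parts: M(φ₁)=+1.9644, M(φ₂)=+1.0202 → ΔM = -0.9441;  Δλ = +0.1213 rad
tan C = Δλ / ΔM = -0.1285 → C = 172.68°

172.7°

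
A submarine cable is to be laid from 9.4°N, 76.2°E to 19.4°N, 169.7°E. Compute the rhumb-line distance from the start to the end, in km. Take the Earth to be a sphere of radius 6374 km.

10122 km

Rhumb course C = atan2(Δλ, Δψ) with Δψ = ln[tan(π/4+φ₂/2)/tan(π/4+φ₁/2)] = +0.1805, Δλ = +1.6319 → C = 83.69°
d = R·|Δφ| / |cos C| = 6374·0.17453 / 0.10991 = 10122 km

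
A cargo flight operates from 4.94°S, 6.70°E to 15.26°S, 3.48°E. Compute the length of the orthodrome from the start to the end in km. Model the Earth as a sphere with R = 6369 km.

cos σ = sin φ₁ sin φ₂ + cos φ₁ cos φ₂ cos Δλ
      = sin(-4.94°)sin(-15.26°) + cos(-4.94°)cos(-15.26°)cos(-3.22°) = 0.9823
σ = 10.795° → d = Rσ = 6369·0.18840 = 1200 km

1200 km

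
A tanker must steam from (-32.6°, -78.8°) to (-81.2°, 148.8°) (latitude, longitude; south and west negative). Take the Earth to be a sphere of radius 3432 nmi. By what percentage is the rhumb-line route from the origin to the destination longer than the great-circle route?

18.2%

Great circle: σ = 1.1090 rad → d_gc = Rσ = 3806.2 nmi
Rhumb: Δφ = -0.8482, Δλ = -2.3108, Δψ = -1.9622, q = Δφ/Δψ = 0.4323 → d_rh = R√(Δφ²+q²Δλ²) = 4497.5 nmi
Excess = (4497.5 − 3806.2) / 3806.2 = 691.3 / 3806.2 = 18.16% ≈ 18.2%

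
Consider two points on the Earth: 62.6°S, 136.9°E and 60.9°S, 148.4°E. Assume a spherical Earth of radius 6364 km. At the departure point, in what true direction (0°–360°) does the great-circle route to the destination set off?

77.8°

θ = atan2( sin Δλ·cos φ₂ ,  cos φ₁ sin φ₂ − sin φ₁ cos φ₂ cos Δλ )
  = atan2(+0.0970, +0.0210) = 77.78°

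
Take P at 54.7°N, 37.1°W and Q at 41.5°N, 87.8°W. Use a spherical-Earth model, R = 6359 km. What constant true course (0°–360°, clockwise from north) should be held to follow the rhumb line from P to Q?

248.6°

Meridional parts: M(φ₁)=+1.1451, M(φ₂)=+0.7975 → ΔM = -0.3477;  Δλ = -0.8849 rad
tan C = Δλ / ΔM = +2.5452 → C = 248.55°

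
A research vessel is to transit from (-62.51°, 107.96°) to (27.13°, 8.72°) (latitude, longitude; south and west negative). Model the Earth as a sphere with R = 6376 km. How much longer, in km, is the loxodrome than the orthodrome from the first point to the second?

Great circle: cos σ = sin φ₁ sin φ₂ + cos φ₁ cos φ₂ cos Δλ,  σ = 2.0606 rad → d_gc = 13138.6 km
Rhumb line: Δψ = +1.9004, q = Δφ/Δψ = 0.8233, d_rh = R√(Δφ²+q²Δλ²) = 13497.0 km
Excess = 13497.0 − 13138.6 = 358.4 ≈ 358 km

358 km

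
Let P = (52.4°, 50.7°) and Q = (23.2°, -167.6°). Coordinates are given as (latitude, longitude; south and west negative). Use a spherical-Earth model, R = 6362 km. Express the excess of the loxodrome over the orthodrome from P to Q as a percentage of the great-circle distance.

Great circle: σ = 1.6991 rad → d_gc = Rσ = 10809.9 km
Rhumb: Δφ = -0.5096, Δλ = +2.4731, Δψ = -0.6611, q = Δφ/Δψ = 0.7709 → d_rh = R√(Δφ²+q²Δλ²) = 12555.2 km
Excess = (12555.2 − 10809.9) / 10809.9 = 1745.3 / 10809.9 = 16.145% ≈ 16.1%

16.1%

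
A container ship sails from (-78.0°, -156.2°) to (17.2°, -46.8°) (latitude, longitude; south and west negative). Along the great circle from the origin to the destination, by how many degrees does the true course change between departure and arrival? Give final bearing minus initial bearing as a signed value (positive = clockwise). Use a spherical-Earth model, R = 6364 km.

-93.3°

At departure: θ₁ = atan2(sin Δλ cos φ₂, cos φ₁ sin φ₂ − sin φ₁ cos φ₂ cos Δλ) = 105.44°
At arrival: θ₂ = atan2(sin Δλ cos φ₁, −cos φ₂ sin φ₁ + sin φ₂ cos φ₁ cos Δλ) = 12.11°
Δθ = θ₂ − θ₁ = -93.3°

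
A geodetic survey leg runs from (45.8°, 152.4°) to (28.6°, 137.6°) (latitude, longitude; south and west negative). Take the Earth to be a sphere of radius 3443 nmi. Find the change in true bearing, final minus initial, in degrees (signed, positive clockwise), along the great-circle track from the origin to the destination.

-9.1°

Initial bearing θ₁ = atan2(sin Δλ cos φ₂, cos φ₁ sin φ₂ − sin φ₁ cos φ₂ cos Δλ) = 219.22°
Final bearing θ₂ = (initial bearing from the destination back to the start) + 180° = 210.14°
Δθ = θ₂ − θ₁ = -9.1°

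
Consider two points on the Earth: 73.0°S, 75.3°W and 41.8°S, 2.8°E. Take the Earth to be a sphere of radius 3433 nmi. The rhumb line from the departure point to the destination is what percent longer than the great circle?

Great circle: σ = 0.8198 rad → d_gc = Rσ = 2814.4 nmi
Rhumb: Δφ = +0.5445, Δλ = +1.3631, Δψ = +1.0963, q = Δφ/Δψ = 0.4967 → d_rh = R√(Δφ²+q²Δλ²) = 2982.8 nmi
Excess = (2982.8 − 2814.4) / 2814.4 = 168.4 / 2814.4 = 5.98% ≈ 6.0%

6.0%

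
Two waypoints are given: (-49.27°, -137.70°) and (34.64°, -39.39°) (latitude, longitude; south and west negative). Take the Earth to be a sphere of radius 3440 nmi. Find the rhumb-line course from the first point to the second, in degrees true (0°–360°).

46.4°

Δψ = ln[tan(π/4+φ₂/2)/tan(π/4+φ₁/2)] = +1.6362
Δλ = +1.7158 rad (taken the short way round)
course = atan2(Δλ, Δψ) = 46.36°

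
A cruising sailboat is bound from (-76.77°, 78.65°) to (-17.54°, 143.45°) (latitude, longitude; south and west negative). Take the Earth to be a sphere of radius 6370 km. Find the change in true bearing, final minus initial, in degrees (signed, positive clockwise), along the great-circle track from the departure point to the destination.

Initial bearing θ₁ = atan2(sin Δλ cos φ₂, cos φ₁ sin φ₂ − sin φ₁ cos φ₂ cos Δλ) = 69.29°
Final bearing θ₂ = (initial bearing from the destination back to the start) + 180° = 12.97°
Δθ = θ₂ − θ₁ = -56.3°

-56.3°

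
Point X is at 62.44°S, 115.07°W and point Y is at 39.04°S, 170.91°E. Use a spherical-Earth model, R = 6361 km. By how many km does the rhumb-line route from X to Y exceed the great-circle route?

Great circle: cos σ = sin φ₁ sin φ₂ + cos φ₁ cos φ₂ cos Δλ,  σ = 0.8535 rad → d_gc = 5429.3 km
Rhumb line: Δψ = +0.6643, q = Δφ/Δψ = 0.6148, d_rh = R√(Δφ²+q²Δλ²) = 5681.2 km
Excess = 5681.2 − 5429.3 = 251.9 ≈ 252 km

252 km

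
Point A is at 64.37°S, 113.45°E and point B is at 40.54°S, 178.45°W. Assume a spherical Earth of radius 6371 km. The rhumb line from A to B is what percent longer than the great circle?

Great circle: σ = 0.7832 rad → d_gc = Rσ = 4990.0 km
Rhumb: Δφ = +0.4159, Δλ = +1.1886, Δψ = +0.7055, q = Δφ/Δψ = 0.5895 → d_rh = R√(Δφ²+q²Δλ²) = 5191.4 km
Excess = (5191.4 − 4990.0) / 4990.0 = 201.4 / 4990.0 = 4.04% ≈ 4.0%

4.0%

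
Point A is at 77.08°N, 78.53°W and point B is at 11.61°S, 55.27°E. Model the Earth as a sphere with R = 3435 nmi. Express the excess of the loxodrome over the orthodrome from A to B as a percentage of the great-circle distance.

Great circle: σ = 1.9260 rad → d_gc = Rσ = 6615.7 nmi
Rhumb: Δφ = -1.5479, Δλ = +2.3353, Δψ = -2.3824, q = Δφ/Δψ = 0.6497 → d_rh = R√(Δφ²+q²Δλ²) = 7445.6 nmi
Excess = (7445.6 − 6615.7) / 6615.7 = 829.9 / 6615.7 = 12.54% ≈ 12.5%

12.5%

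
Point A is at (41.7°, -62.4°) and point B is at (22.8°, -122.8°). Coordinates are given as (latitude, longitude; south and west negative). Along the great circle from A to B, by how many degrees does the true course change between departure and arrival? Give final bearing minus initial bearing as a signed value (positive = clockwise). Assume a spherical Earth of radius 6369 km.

Initial bearing θ₁ = atan2(sin Δλ cos φ₂, cos φ₁ sin φ₂ − sin φ₁ cos φ₂ cos Δλ) = 269.03°
Final bearing θ₂ = (initial bearing from the destination back to the start) + 180° = 234.08°
Δθ = θ₂ − θ₁ = -35.0°

-35.0°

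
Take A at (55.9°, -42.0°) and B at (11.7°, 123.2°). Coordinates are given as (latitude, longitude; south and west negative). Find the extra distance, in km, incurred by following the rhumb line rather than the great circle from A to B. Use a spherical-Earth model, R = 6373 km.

2952 km

Great circle: cos σ = sin φ₁ sin φ₂ + cos φ₁ cos φ₂ cos Δλ,  σ = 1.9421 rad → d_gc = 12377.2 km
Rhumb line: Δψ = -0.9763, q = Δφ/Δψ = 0.7902, d_rh = R√(Δφ²+q²Δλ²) = 15329.2 km
Excess = 15329.2 − 12377.2 = 2952.0 ≈ 2952 km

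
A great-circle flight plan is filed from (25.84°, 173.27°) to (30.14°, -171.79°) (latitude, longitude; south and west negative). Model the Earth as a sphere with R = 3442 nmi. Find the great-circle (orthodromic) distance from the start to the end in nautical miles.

Haversine: a = sin²(Δφ/2)+cos φ₁ cos φ₂ sin²(Δλ/2) = 0.01456;  σ = 2·atan2(√a,√(1−a))
σ = 13.862° → d = Rσ = 3442·0.24194 = 833 nmi

833 nmi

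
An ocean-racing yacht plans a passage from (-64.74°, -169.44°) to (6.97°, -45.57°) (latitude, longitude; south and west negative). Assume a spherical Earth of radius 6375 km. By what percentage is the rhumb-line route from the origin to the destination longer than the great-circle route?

8.6%

Great circle: σ = 1.9239 rad → d_gc = Rσ = 12264.8 km
Rhumb: Δφ = +1.2516, Δλ = +2.1619, Δψ = +1.6177, q = Δφ/Δψ = 0.7737 → d_rh = R√(Δφ²+q²Δλ²) = 13317.7 km
Excess = (13317.7 − 12264.8) / 12264.8 = 1052.9 / 12264.8 = 8.58% ≈ 8.6%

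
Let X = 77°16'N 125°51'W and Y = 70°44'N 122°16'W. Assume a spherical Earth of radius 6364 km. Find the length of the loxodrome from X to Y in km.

734 km

Rhumb course C = atan2(Δλ, Δψ) with Δψ = ln[tan(π/4+φ₂/2)/tan(π/4+φ₁/2)] = -0.4195, Δλ = +0.0625 → C = 171.52°
d = R·|Δφ| / |cos C| = 6364·0.11403 / 0.98907 = 734 km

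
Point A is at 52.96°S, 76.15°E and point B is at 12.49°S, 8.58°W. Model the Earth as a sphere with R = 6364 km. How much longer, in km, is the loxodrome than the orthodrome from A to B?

294 km

Great circle: cos σ = sin φ₁ sin φ₂ + cos φ₁ cos φ₂ cos Δλ,  σ = 1.3422 rad → d_gc = 8541.5 km
Rhumb line: Δψ = +0.8739, q = Δφ/Δψ = 0.8082, d_rh = R√(Δφ²+q²Δλ²) = 8835.3 km
Excess = 8835.3 − 8541.5 = 293.8 ≈ 294 km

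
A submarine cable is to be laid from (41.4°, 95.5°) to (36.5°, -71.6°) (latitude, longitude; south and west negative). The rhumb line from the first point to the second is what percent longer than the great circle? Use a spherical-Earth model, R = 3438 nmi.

Great circle: σ = 1.7664 rad → d_gc = Rσ = 6073.0 nmi
Rhumb: Δφ = -0.0855, Δλ = -2.9164, Δψ = -0.1100, q = Δφ/Δψ = 0.7771 → d_rh = R√(Δφ²+q²Δλ²) = 7797.8 nmi
Excess = (7797.8 − 6073.0) / 6073.0 = 1724.8 / 6073.0 = 28.40% ≈ 28.4%

28.4%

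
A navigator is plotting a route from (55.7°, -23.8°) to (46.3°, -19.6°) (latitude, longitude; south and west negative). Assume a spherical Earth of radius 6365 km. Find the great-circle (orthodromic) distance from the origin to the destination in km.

cos σ = sin φ₁ sin φ₂ + cos φ₁ cos φ₂ cos Δλ
      = sin(55.70°)sin(46.30°) + cos(55.70°)cos(46.30°)cos(4.20°) = 0.9855
σ = 9.760° → d = Rσ = 6365·0.17034 = 1084 km

1084 km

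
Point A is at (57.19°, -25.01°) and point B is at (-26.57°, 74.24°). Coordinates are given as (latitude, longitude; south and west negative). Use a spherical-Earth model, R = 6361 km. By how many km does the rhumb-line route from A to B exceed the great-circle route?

272 km

Great circle: cos σ = sin φ₁ sin φ₂ + cos φ₁ cos φ₂ cos Δλ,  σ = 2.0419 rad → d_gc = 12988.3 km
Rhumb line: Δψ = -1.7041, q = Δφ/Δψ = 0.8579, d_rh = R√(Δφ²+q²Δλ²) = 13259.9 km
Excess = 13259.9 − 12988.3 = 271.6 ≈ 272 km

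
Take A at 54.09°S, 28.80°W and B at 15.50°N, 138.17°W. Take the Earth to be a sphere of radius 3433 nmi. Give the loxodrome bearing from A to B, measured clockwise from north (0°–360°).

Meridional parts: M(φ₁)=-1.1269, M(φ₂)=+0.2739 → ΔM = +1.4007;  Δλ = -1.9089 rad
tan C = Δλ / ΔM = -1.3628 → C = 306.27°

306.3°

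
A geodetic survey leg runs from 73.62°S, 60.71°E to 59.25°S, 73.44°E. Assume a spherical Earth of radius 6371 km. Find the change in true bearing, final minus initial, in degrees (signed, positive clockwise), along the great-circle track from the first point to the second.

-11.8°

Initial bearing θ₁ = atan2(sin Δλ cos φ₂, cos φ₁ sin φ₂ − sin φ₁ cos φ₂ cos Δλ) = 25.51°
Final bearing θ₂ = (initial bearing from the destination back to the start) + 180° = 13.74°
Δθ = θ₂ − θ₁ = -11.8°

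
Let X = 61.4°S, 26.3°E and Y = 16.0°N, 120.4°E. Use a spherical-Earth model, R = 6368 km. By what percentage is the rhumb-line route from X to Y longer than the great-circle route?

Great circle: σ = 1.8493 rad → d_gc = Rσ = 11776.3 km
Rhumb: Δφ = +1.3509, Δλ = +1.6424, Δψ = +1.6499, q = Δφ/Δψ = 0.8188 → d_rh = R√(Δφ²+q²Δλ²) = 12138.1 km
Excess = (12138.1 − 11776.3) / 11776.3 = 361.8 / 11776.3 = 3.07% ≈ 3.1%

3.1%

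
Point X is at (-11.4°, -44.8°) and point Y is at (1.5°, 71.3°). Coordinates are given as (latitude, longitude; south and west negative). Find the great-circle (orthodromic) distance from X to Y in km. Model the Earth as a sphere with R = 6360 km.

12862 km

Haversine: a = sin²(Δφ/2)+cos φ₁ cos φ₂ sin²(Δλ/2) = 0.71814;  σ = 2·atan2(√a,√(1−a))
σ = 115.867° → d = Rσ = 6360·2.02226 = 12862 km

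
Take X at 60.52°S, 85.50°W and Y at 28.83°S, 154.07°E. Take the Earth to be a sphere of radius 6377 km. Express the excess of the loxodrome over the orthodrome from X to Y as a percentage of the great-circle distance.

12.5%

Great circle: σ = 1.3680 rad → d_gc = Rσ = 8723.7 km
Rhumb: Δφ = +0.5531, Δλ = -2.1019, Δψ = +0.8094, q = Δφ/Δψ = 0.6833 → d_rh = R√(Δφ²+q²Δλ²) = 9815.1 km
Excess = (9815.1 − 8723.7) / 8723.7 = 1091.4 / 8723.7 = 12.51% ≈ 12.5%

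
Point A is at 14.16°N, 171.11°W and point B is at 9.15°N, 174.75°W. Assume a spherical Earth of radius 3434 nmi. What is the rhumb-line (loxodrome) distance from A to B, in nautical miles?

368 nmi

Δψ = ln[tan(π/4+φ₂/2)/tan(π/4+φ₁/2)] = -0.0893;  Δφ = -0.0874 rad,  Δλ = -0.0635 rad
q = Δφ/Δψ = 0.9790
d = R·√(Δφ² + q²Δλ²) = 3434·0.10731 = 368 nmi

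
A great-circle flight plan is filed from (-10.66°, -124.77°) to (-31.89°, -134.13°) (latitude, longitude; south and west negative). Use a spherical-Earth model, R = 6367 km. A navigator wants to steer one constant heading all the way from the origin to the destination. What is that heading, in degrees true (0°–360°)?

202.2°

Meridional parts: M(φ₁)=-0.1871, M(φ₂)=-0.5878 → ΔM = -0.4006;  Δλ = -0.1634 rad
tan C = Δλ / ΔM = +0.4078 → C = 202.18°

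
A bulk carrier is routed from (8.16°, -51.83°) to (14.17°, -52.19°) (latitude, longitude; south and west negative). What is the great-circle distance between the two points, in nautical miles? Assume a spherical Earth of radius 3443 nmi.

362 nmi

cos σ = sin φ₁ sin φ₂ + cos φ₁ cos φ₂ cos Δλ
      = sin(8.16°)sin(14.17°) + cos(8.16°)cos(14.17°)cos(-0.36°) = 0.9945
σ = 6.020° → d = Rσ = 3443·0.10508 = 362 nmi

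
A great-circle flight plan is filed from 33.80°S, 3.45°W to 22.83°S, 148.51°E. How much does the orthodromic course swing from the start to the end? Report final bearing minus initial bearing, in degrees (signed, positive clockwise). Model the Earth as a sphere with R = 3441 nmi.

Initial bearing θ₁ = atan2(sin Δλ cos φ₂, cos φ₁ sin φ₂ − sin φ₁ cos φ₂ cos Δλ) = 150.79°
Final bearing θ₂ = (initial bearing from the destination back to the start) + 180° = 26.10°
Δθ = θ₂ − θ₁ = -124.7°

-124.7°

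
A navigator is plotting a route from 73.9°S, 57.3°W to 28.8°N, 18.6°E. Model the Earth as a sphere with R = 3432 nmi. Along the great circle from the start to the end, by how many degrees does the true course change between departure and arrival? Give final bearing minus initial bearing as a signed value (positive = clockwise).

-51.2°

Initial bearing θ₁ = atan2(sin Δλ cos φ₂, cos φ₁ sin φ₂ − sin φ₁ cos φ₂ cos Δλ) = 68.27°
Final bearing θ₂ = (initial bearing from the destination back to the start) + 180° = 17.10°
Δθ = θ₂ − θ₁ = -51.2°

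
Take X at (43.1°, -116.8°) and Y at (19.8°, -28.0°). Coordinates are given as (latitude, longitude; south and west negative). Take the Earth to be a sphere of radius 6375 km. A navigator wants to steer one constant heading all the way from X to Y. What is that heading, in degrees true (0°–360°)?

107.3°

Δψ = ln[tan(π/4+φ₂/2)/tan(π/4+φ₁/2)] = -0.4826
Δλ = +1.5499 rad (taken the short way round)
course = atan2(Δλ, Δψ) = 107.29°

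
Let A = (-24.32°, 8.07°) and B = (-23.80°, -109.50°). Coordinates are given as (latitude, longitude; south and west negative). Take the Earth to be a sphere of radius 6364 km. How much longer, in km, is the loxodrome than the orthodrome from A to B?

518 km

Great circle: cos σ = sin φ₁ sin φ₂ + cos φ₁ cos φ₂ cos Δλ,  σ = 1.7923 rad → d_gc = 11406.2 km
Rhumb line: Δψ = +0.0099, q = Δφ/Δψ = 0.9131, d_rh = R√(Δφ²+q²Δλ²) = 11924.3 km
Excess = 11924.3 − 11406.2 = 518.1 ≈ 518 km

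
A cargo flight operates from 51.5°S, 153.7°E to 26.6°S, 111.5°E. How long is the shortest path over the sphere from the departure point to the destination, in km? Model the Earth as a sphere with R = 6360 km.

4472 km

Haversine: a = sin²(Δφ/2)+cos φ₁ cos φ₂ sin²(Δλ/2) = 0.11862;  σ = 2·atan2(√a,√(1−a))
σ = 40.291° → d = Rσ = 6360·0.70321 = 4472 km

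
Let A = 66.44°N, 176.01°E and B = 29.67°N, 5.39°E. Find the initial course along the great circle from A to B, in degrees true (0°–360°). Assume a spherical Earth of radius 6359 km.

N = sin Δλ·cos φ₂ = -0.1416;  D = cos φ₁ sin φ₂ − sin φ₁ cos φ₂ cos Δλ = +0.9837
initial course = atan2(N, D) = 351.81°

351.8°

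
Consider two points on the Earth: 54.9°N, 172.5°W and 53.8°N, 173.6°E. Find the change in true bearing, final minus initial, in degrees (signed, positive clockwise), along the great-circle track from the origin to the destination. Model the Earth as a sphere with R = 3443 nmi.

At departure: θ₁ = atan2(sin Δλ cos φ₂, cos φ₁ sin φ₂ − sin φ₁ cos φ₂ cos Δλ) = 267.96°
At arrival: θ₂ = atan2(sin Δλ cos φ₁, −cos φ₂ sin φ₁ + sin φ₂ cos φ₁ cos Δλ) = 256.65°
Δθ = θ₂ − θ₁ = -11.3°

-11.3°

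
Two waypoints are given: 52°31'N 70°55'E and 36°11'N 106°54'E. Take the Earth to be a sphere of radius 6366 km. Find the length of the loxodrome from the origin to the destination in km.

Rhumb course C = atan2(Δλ, Δψ) with Δψ = ln[tan(π/4+φ₂/2)/tan(π/4+φ₁/2)] = -0.4027, Δλ = +0.6280 → C = 122.67°
d = R·|Δφ| / |cos C| = 6366·0.28507 / 0.53974 = 3362 km

3362 km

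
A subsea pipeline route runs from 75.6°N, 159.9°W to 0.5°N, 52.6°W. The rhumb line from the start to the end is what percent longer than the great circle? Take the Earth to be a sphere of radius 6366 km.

8.3%

Great circle: σ = 1.6363 rad → d_gc = Rσ = 10417.0 km
Rhumb: Δφ = -1.3107, Δλ = +1.8727, Δψ = -2.0601, q = Δφ/Δψ = 0.6362 → d_rh = R√(Δφ²+q²Δλ²) = 11276.5 km
Excess = (11276.5 − 10417.0) / 10417.0 = 859.5 / 10417.0 = 8.251% ≈ 8.3%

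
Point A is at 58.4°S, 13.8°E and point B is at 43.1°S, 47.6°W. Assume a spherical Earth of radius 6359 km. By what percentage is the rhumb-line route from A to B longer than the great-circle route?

Great circle: σ = 0.6996 rad → d_gc = Rσ = 4448.7 km
Rhumb: Δφ = +0.2670, Δλ = -1.0716, Δψ = +0.4272, q = Δφ/Δψ = 0.6251 → d_rh = R√(Δφ²+q²Δλ²) = 4585.8 km
Excess = (4585.8 − 4448.7) / 4448.7 = 137.1 / 4448.7 = 3.08% ≈ 3.1%

3.1%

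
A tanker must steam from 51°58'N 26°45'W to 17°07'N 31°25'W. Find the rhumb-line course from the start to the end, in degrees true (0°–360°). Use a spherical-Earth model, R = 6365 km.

Δψ = ln[tan(π/4+φ₂/2)/tan(π/4+φ₁/2)] = -0.7619
Δλ = -0.0814 rad (taken the short way round)
course = atan2(Δλ, Δψ) = 186.10°

186.1°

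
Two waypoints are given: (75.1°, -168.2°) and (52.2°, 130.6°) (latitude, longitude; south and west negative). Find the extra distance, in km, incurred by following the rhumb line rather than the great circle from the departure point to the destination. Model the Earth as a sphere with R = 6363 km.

144 km

Great circle: cos σ = sin φ₁ sin φ₂ + cos φ₁ cos φ₂ cos Δλ,  σ = 0.5744 rad → d_gc = 3655.0 km
Rhumb line: Δψ = -0.9625, q = Δφ/Δψ = 0.4152, d_rh = R√(Δφ²+q²Δλ²) = 3799.1 km
Excess = 3799.1 − 3655.0 = 144.1 ≈ 144 km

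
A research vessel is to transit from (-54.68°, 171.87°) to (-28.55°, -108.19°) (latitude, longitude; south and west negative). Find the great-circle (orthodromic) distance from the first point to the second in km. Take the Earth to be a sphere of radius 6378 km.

6835 km

cos σ = sin φ₁ sin φ₂ + cos φ₁ cos φ₂ cos Δλ
      = sin(-54.68°)sin(-28.55°) + cos(-54.68°)cos(-28.55°)cos(79.94°) = 0.4787
σ = 61.402° → d = Rσ = 6378·1.07166 = 6835 km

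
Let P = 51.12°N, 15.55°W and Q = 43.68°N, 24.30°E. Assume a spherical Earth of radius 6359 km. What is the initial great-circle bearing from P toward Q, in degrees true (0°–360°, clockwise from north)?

89.8°

θ = atan2( sin Δλ·cos φ₂ ,  cos φ₁ sin φ₂ − sin φ₁ cos φ₂ cos Δλ )
  = atan2(+0.4634, +0.0013) = 89.84°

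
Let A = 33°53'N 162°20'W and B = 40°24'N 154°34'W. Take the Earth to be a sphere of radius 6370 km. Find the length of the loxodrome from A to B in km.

999 km

Rhumb course C = atan2(Δλ, Δψ) with Δψ = ln[tan(π/4+φ₂/2)/tan(π/4+φ₁/2)] = +0.1428, Δλ = +0.1356 → C = 43.50°
d = R·|Δφ| / |cos C| = 6370·0.11374 / 0.72538 = 999 km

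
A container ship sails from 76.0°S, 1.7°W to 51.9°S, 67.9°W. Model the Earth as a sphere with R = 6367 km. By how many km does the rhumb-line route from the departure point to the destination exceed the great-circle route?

178 km

Great circle: cos σ = sin φ₁ sin φ₂ + cos φ₁ cos φ₂ cos Δλ,  σ = 0.6027 rad → d_gc = 3837.50 km
Rhumb line: Δψ = +1.0340, q = Δφ/Δψ = 0.4068, d_rh = R√(Δφ²+q²Δλ²) = 4015.95 km
Excess = 4015.95 − 3837.50 = 178.45 ≈ 178 km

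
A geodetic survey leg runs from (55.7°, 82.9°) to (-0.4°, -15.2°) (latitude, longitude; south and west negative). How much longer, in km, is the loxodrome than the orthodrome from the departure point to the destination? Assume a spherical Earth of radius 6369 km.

425 km

Great circle: cos σ = sin φ₁ sin φ₂ + cos φ₁ cos φ₂ cos Δλ,  σ = 1.6561 rad → d_gc = 10547.5 km
Rhumb line: Δψ = -1.1827, q = Δφ/Δψ = 0.8279, d_rh = R√(Δφ²+q²Δλ²) = 10972.2 km
Excess = 10972.2 − 10547.5 = 424.7 ≈ 425 km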